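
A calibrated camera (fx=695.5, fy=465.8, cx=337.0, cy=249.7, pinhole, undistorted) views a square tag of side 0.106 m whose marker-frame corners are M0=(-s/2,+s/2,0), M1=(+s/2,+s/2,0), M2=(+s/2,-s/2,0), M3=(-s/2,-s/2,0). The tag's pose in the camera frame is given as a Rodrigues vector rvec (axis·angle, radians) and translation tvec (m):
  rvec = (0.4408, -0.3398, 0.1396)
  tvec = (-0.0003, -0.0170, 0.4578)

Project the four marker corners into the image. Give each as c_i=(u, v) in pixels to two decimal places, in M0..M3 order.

Intrinsics K: fx=695.5, fy=465.8, cx=337.0, cy=249.7
Marker side s = 0.106 m; corners in marker frame (Z=0):
  M0 = (-0.0530, +0.0530, 0)
  M1 = (+0.0530, +0.0530, 0)
  M2 = (+0.0530, -0.0530, 0)
  M3 = (-0.0530, -0.0530, 0)
rvec = (0.4408, -0.3398, 0.1396), |rvec| = θ = 0.57381 rad = 32.877°
Rodrigues: sinθ=0.54283, 1−cosθ=0.16016; R = I + sinθ·[k]× + (1−cosθ)·[k]×²:
    [+0.93436 -0.20492 -0.29152]
    [+0.05920 +0.89600 -0.44008]
    [+0.35139 +0.39393 +0.84932]
t = (-0.0003, -0.0170, 0.4578) m
M0: Pc = R·M0+t = (-0.06068, +0.02735, +0.46005); u = 695.5·(-0.06068)/0.46005 + 337.0 = 245.2627, v = 465.8·(+0.02735)/0.46005 + 249.7 = 277.3919
M1: Pc = R·M1+t = (+0.03836, +0.03363, +0.49730); u = 695.5·(+0.03836)/0.49730 + 337.0 = 390.6480, v = 465.8·(+0.03363)/0.49730 + 249.7 = 281.1960
M2: Pc = R·M2+t = (+0.06008, -0.06135, +0.45555); u = 695.5·(+0.06008)/0.45555 + 337.0 = 428.7294, v = 465.8·(-0.06135)/0.45555 + 249.7 = 186.9686
M3: Pc = R·M3+t = (-0.03896, -0.06763, +0.41830); u = 695.5·(-0.03896)/0.41830 + 337.0 = 272.2218, v = 465.8·(-0.06763)/0.41830 + 249.7 = 174.3942

c0=(245.26, 277.39) c1=(390.65, 281.20) c2=(428.73, 186.97) c3=(272.22, 174.39)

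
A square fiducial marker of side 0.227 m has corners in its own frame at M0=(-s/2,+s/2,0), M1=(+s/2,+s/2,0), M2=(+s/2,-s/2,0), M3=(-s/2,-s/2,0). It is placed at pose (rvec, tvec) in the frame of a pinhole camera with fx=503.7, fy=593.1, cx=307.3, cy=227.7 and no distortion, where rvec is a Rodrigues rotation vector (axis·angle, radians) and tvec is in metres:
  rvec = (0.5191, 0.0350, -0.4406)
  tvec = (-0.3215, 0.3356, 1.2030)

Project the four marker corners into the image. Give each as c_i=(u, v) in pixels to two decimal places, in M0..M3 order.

Intrinsics K: fx=503.7, fy=593.1, cx=307.3, cy=227.7
Marker side s = 0.227 m; corners in marker frame (Z=0):
  M0 = (-0.1135, +0.1135, 0)
  M1 = (+0.1135, +0.1135, 0)
  M2 = (+0.1135, -0.1135, 0)
  M3 = (-0.1135, -0.1135, 0)
rvec = (0.5191, 0.0350, -0.4406), |rvec| = θ = 0.68178 rad = 39.063°
Rodrigues: sinθ=0.63017, 1−cosθ=0.22355; R = I + sinθ·[k]× + (1−cosθ)·[k]×²:
    [+0.90605 +0.41599 -0.07765]
    [-0.39851 +0.77704 -0.48723]
    [-0.14235 +0.47239 +0.86982]
t = (-0.3215, 0.3356, 1.2030) m
M0: Pc = R·M0+t = (-0.37712, +0.46903, +1.27277); u = 503.7·(-0.37712)/1.27277 + 307.3 = 158.0540, v = 593.1·(+0.46903)/1.27277 + 227.7 = 446.2615
M1: Pc = R·M1+t = (-0.17145, +0.37856, +1.24046); u = 503.7·(-0.17145)/1.24046 + 307.3 = 237.6817, v = 593.1·(+0.37856)/1.24046 + 227.7 = 408.7020
M2: Pc = R·M2+t = (-0.26588, +0.20217, +1.13323); u = 503.7·(-0.26588)/1.13323 + 307.3 = 189.1217, v = 593.1·(+0.20217)/1.13323 + 227.7 = 333.5124
M3: Pc = R·M3+t = (-0.47155, +0.29264, +1.16554); u = 503.7·(-0.47155)/1.16554 + 307.3 = 103.5143, v = 593.1·(+0.29264)/1.16554 + 227.7 = 376.6120

c0=(158.05, 446.26) c1=(237.68, 408.70) c2=(189.12, 333.51) c3=(103.51, 376.61)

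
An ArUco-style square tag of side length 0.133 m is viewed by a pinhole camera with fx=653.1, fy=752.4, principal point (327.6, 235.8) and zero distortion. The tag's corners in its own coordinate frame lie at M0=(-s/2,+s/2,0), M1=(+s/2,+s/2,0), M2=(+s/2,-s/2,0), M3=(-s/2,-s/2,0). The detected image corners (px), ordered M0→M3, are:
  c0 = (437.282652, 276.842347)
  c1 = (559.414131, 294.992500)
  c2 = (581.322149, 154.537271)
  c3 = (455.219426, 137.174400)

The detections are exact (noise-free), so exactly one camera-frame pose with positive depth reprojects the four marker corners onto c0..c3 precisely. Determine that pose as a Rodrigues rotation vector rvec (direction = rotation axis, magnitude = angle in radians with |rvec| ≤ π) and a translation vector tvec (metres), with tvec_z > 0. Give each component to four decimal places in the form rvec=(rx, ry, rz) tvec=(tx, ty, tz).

Intrinsics K: fx=653.1, fy=752.4, cx=327.6, cy=235.8
Marker side s = 0.133 m; corners in marker frame (Z=0):
  M0 = (-0.0665, +0.0665, 0)
  M1 = (+0.0665, +0.0665, 0)
  M2 = (+0.0665, -0.0665, 0)
  M3 = (-0.0665, -0.0665, 0)
Detected image corners:
  c0 = (437.282652, 276.842347) px
  c1 = (559.414131, 294.992500) px
  c2 = (581.322149, 154.537271) px
  c3 = (455.219426, 137.174400) px
Planar DLT: solve 8×8 A·h = b for H (H[2,2]=1):
  H  [+896.73597 -33.25534 +507.86352]
  H  [+118.15771 +1102.54558 +216.91157]
  H  [-0.07131 +0.22912 +1.00000]
B = K⁻¹H; ‖b₁‖=1.421980, ‖b₂‖=1.421980; λ = 2/(‖b₁‖+‖b₂‖) = 0.703245, sign → tz>0 ⇒ λ=+0.703245
r₁ = λ·B[:,0] = (+0.99074,+0.12615,-0.05015); r₂ = λ·B[:,1] = (-0.11663,+0.98002,+0.16113)
r₃ = r₁×r₂ = (+0.06947,-0.15379,+0.98566); SVD([r₁ r₂ r₃]) → R = UVᵀ:
  R  [+0.99074 -0.11663 +0.06947]
  R  [+0.12615 +0.98002 -0.15379]
  R  [-0.05015 +0.16113 +0.98566]
t = (+0.19410, -0.01765, +0.70324) m
tr R = 2.956417; θ = arccos((tr R − 1)/2) = 0.209145 rad = 11.983°
axis k = ((R−Rᵀ)₃₂, (R−Rᵀ)₁₃, (R−Rᵀ)₂₁) / (2 sinθ) = (+0.758393, +0.288076, +0.584682)
rvec = θ·k = (+0.158614, +0.060250, +0.122284)

rvec=(0.1586, 0.0602, 0.1223) tvec=(0.1941, -0.0177, 0.7032)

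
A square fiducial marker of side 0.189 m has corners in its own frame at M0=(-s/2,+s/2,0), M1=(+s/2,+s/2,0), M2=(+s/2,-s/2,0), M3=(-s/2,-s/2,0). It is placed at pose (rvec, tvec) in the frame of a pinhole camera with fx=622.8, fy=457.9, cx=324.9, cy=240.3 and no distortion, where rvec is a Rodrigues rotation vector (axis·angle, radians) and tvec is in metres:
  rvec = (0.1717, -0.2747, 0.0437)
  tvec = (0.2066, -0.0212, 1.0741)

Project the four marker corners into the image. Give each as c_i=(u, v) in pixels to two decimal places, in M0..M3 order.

c0=(388.99, 270.43) c1=(487.51, 270.55) c2=(499.32, 192.85) c3=(398.46, 188.84)

Intrinsics K: fx=622.8, fy=457.9, cx=324.9, cy=240.3
Marker side s = 0.189 m; corners in marker frame (Z=0):
  M0 = (-0.0945, +0.0945, 0)
  M1 = (+0.0945, +0.0945, 0)
  M2 = (+0.0945, -0.0945, 0)
  M3 = (-0.0945, -0.0945, 0)
rvec = (0.1717, -0.2747, 0.0437), |rvec| = θ = 0.32688 rad = 18.729°
Rodrigues: sinθ=0.32109, 1−cosθ=0.05295; R = I + sinθ·[k]× + (1−cosθ)·[k]×²:
    [+0.96166 -0.06630 -0.26612]
    [+0.01955 +0.98444 -0.17461]
    [+0.27355 +0.16271 +0.94800]
t = (0.2066, -0.0212, 1.0741) m
M0: Pc = R·M0+t = (+0.10946, +0.06998, +1.06363); u = 622.8·(+0.10946)/1.06363 + 324.9 = 388.9925, v = 457.9·(+0.06998)/1.06363 + 240.3 = 270.4280
M1: Pc = R·M1+t = (+0.29121, +0.07368, +1.11533); u = 622.8·(+0.29121)/1.11533 + 324.9 = 487.5128, v = 457.9·(+0.07368)/1.11533 + 240.3 = 270.5485
M2: Pc = R·M2+t = (+0.30374, -0.11238, +1.08457); u = 622.8·(+0.30374)/1.08457 + 324.9 = 499.3191, v = 457.9·(-0.11238)/1.08457 + 240.3 = 192.8530
M3: Pc = R·M3+t = (+0.12199, -0.11608, +1.03287); u = 622.8·(+0.12199)/1.03287 + 324.9 = 398.4565, v = 457.9·(-0.11608)/1.03287 + 240.3 = 188.8397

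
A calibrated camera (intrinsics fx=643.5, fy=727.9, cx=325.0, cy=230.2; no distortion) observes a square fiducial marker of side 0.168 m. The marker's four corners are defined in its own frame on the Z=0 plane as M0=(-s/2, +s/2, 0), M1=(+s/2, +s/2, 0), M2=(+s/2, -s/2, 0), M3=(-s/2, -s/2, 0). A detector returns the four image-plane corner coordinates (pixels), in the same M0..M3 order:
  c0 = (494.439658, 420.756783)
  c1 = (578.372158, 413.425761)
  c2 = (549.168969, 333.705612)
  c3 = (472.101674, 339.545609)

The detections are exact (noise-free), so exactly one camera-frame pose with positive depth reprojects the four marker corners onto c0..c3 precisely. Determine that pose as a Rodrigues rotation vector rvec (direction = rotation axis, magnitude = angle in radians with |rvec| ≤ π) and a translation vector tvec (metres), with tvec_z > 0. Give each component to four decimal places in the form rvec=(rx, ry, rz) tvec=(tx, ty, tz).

Intrinsics K: fx=643.5, fy=727.9, cx=325.0, cy=230.2
Marker side s = 0.168 m; corners in marker frame (Z=0):
  M0 = (-0.0840, +0.0840, 0)
  M1 = (+0.0840, +0.0840, 0)
  M2 = (+0.0840, -0.0840, 0)
  M3 = (-0.0840, -0.0840, 0)
Detected image corners:
  c0 = (494.439658, 420.756783) px
  c1 = (578.372158, 413.425761) px
  c2 = (549.168969, 333.705612) px
  c3 = (472.101674, 339.545609) px
Planar DLT: solve 8×8 A·h = b for H (H[2,2]=1):
  H  [+513.33187 -123.47269 +523.17447]
  H  [-13.75417 +279.54922 +375.05186]
  H  [+0.06700 -0.52908 +1.00000]
B = K⁻¹H; ‖b₁‖=0.767861, ‖b₂‖=0.767861; λ = 2/(‖b₁‖+‖b₂‖) = 1.302318, sign → tz>0 ⇒ λ=+1.302318
r₁ = λ·B[:,0] = (+0.99482,-0.05220,+0.08725); r₂ = λ·B[:,1] = (+0.09811,+0.71806,-0.68903)
r₃ = r₁×r₂ = (-0.02668,+0.69402,+0.71946); SVD([r₁ r₂ r₃]) → R = UVᵀ:
  R  [+0.99482 +0.09811 -0.02668]
  R  [-0.05220 +0.71806 +0.69402]
  R  [+0.08725 -0.68903 +0.71946]
t = (+0.40107, +0.25916, +1.30232) m
tr R = 2.432341; θ = arccos((tr R − 1)/2) = 0.772497 rad = 44.261°
axis k = ((R−Rᵀ)₃₂, (R−Rᵀ)₁₃, (R−Rᵀ)₂₁) / (2 sinθ) = (-0.990829, -0.081623, -0.107685)
rvec = θ·k = (-0.765412, -0.063053, -0.083186)

rvec=(-0.7654, -0.0631, -0.0832) tvec=(0.4011, 0.2592, 1.3023)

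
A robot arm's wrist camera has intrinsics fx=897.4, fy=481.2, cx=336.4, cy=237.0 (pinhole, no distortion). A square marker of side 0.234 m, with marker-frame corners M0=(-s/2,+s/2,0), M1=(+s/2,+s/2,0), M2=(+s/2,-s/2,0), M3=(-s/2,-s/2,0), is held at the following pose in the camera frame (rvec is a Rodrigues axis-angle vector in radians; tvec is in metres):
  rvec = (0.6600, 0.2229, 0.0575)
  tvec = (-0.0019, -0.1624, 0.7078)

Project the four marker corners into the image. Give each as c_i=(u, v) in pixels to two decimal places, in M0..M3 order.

c0=(208.92, 186.27) c1=(471.64, 201.70) c2=(497.22, 48.71) c3=(175.45, 40.09)

Intrinsics K: fx=897.4, fy=481.2, cx=336.4, cy=237.0
Marker side s = 0.234 m; corners in marker frame (Z=0):
  M0 = (-0.1170, +0.1170, 0)
  M1 = (+0.1170, +0.1170, 0)
  M2 = (+0.1170, -0.1170, 0)
  M3 = (-0.1170, -0.1170, 0)
rvec = (0.6600, 0.2229, 0.0575), |rvec| = θ = 0.69899 rad = 40.049°
Rodrigues: sinθ=0.64345, 1−cosθ=0.23451; R = I + sinθ·[k]× + (1−cosθ)·[k]×²:
    [+0.97457 +0.01768 +0.22340]
    [+0.12354 +0.78934 -0.60140]
    [-0.18697 +0.61370 +0.76708]
t = (-0.0019, -0.1624, 0.7078) m
M0: Pc = R·M0+t = (-0.11386, -0.08450, +0.80148); u = 897.4·(-0.11386)/0.80148 + 336.4 = 208.9181, v = 481.2·(-0.08450)/0.80148 + 237.0 = 186.2660
M1: Pc = R·M1+t = (+0.11419, -0.05559, +0.75773); u = 897.4·(+0.11419)/0.75773 + 336.4 = 471.6420, v = 481.2·(-0.05559)/0.75773 + 237.0 = 201.6952
M2: Pc = R·M2+t = (+0.11006, -0.24030, +0.61412); u = 897.4·(+0.11006)/0.61412 + 336.4 = 497.2218, v = 481.2·(-0.24030)/0.61412 + 237.0 = 48.7121
M3: Pc = R·M3+t = (-0.11799, -0.26921, +0.65787); u = 897.4·(-0.11799)/0.65787 + 336.4 = 175.4467, v = 481.2·(-0.26921)/0.65787 + 237.0 = 40.0889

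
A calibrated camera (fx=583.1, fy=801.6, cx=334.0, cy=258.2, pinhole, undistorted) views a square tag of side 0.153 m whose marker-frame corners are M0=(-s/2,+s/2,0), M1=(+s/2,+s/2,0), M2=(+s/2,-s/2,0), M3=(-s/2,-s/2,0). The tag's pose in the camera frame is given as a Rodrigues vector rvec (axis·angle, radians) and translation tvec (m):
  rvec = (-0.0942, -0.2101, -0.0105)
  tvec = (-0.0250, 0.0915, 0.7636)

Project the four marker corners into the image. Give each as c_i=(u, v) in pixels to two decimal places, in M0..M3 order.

Intrinsics K: fx=583.1, fy=801.6, cx=334.0, cy=258.2
Marker side s = 0.153 m; corners in marker frame (Z=0):
  M0 = (-0.0765, +0.0765, 0)
  M1 = (+0.0765, +0.0765, 0)
  M2 = (+0.0765, -0.0765, 0)
  M3 = (-0.0765, -0.0765, 0)
rvec = (-0.0942, -0.2101, -0.0105), |rvec| = θ = 0.23049 rad = 13.206°
Rodrigues: sinθ=0.22846, 1−cosθ=0.02645; R = I + sinθ·[k]× + (1−cosθ)·[k]×²:
    [+0.97797 +0.02026 -0.20775]
    [-0.00056 +0.99553 +0.09447]
    [+0.20874 -0.09227 +0.97361]
t = (-0.0250, 0.0915, 0.7636) m
M0: Pc = R·M0+t = (-0.09826, +0.16770, +0.74057); u = 583.1·(-0.09826)/0.74057 + 334.0 = 256.6297, v = 801.6·(+0.16770)/0.74057 + 258.2 = 439.7197
M1: Pc = R·M1+t = (+0.05136, +0.16762, +0.77251); u = 583.1·(+0.05136)/0.77251 + 334.0 = 372.7707, v = 801.6·(+0.16762)/0.77251 + 258.2 = 432.1273
M2: Pc = R·M2+t = (+0.04826, +0.01530, +0.78663); u = 583.1·(+0.04826)/0.78663 + 334.0 = 369.7772, v = 801.6·(+0.01530)/0.78663 + 258.2 = 273.7909
M3: Pc = R·M3+t = (-0.10136, +0.01538, +0.75469); u = 583.1·(-0.10136)/0.75469 + 334.0 = 255.6821, v = 801.6·(+0.01538)/0.75469 + 258.2 = 274.5409

c0=(256.63, 439.72) c1=(372.77, 432.13) c2=(369.78, 273.79) c3=(255.68, 274.54)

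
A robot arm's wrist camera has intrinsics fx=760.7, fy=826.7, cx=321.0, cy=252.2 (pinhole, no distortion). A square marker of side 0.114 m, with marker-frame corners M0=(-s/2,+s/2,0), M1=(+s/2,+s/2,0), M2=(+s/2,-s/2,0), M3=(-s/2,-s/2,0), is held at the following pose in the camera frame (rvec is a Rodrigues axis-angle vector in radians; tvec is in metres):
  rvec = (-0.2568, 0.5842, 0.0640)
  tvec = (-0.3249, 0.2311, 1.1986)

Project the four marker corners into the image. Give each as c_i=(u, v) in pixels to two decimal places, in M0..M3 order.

c0=(83.62, 447.01) c1=(133.24, 456.60) c2=(146.98, 375.04) c3=(97.67, 369.78)

Intrinsics K: fx=760.7, fy=826.7, cx=321.0, cy=252.2
Marker side s = 0.114 m; corners in marker frame (Z=0):
  M0 = (-0.0570, +0.0570, 0)
  M1 = (+0.0570, +0.0570, 0)
  M2 = (+0.0570, -0.0570, 0)
  M3 = (-0.0570, -0.0570, 0)
rvec = (-0.2568, 0.5842, 0.0640), |rvec| = θ = 0.64135 rad = 36.747°
Rodrigues: sinθ=0.59828, 1−cosθ=0.19871; R = I + sinθ·[k]× + (1−cosθ)·[k]×²:
    [+0.83315 -0.13218 +0.53703]
    [-0.01277 +0.96616 +0.25762]
    [-0.55291 -0.22149 +0.80327]
t = (-0.3249, 0.2311, 1.1986) m
M0: Pc = R·M0+t = (-0.37992, +0.28690, +1.21749); u = 760.7·(-0.37992)/1.21749 + 321.0 = 83.6201, v = 826.7·(+0.28690)/1.21749 + 252.2 = 447.0103
M1: Pc = R·M1+t = (-0.28494, +0.28544, +1.15446); u = 760.7·(-0.28494)/1.15446 + 321.0 = 133.2433, v = 826.7·(+0.28544)/1.15446 + 252.2 = 456.6038
M2: Pc = R·M2+t = (-0.26988, +0.17530, +1.17971); u = 760.7·(-0.26988)/1.17971 + 321.0 = 146.9782, v = 826.7·(+0.17530)/1.17971 + 252.2 = 375.0447
M3: Pc = R·M3+t = (-0.36486, +0.17676, +1.24274); u = 760.7·(-0.36486)/1.24274 + 321.0 = 97.6667, v = 826.7·(+0.17676)/1.24274 + 252.2 = 369.7827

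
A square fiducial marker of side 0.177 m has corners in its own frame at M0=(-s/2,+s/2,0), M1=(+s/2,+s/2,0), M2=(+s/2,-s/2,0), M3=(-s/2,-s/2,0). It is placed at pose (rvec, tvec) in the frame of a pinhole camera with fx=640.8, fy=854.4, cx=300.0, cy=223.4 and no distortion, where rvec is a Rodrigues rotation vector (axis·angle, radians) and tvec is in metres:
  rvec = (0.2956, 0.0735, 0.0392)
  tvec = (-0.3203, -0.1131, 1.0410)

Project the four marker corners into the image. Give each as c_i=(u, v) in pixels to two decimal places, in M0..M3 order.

c0=(54.52, 197.22) c1=(158.33, 203.96) c2=(154.19, 59.73) c3=(45.17, 54.31)

Intrinsics K: fx=640.8, fy=854.4, cx=300.0, cy=223.4
Marker side s = 0.177 m; corners in marker frame (Z=0):
  M0 = (-0.0885, +0.0885, 0)
  M1 = (+0.0885, +0.0885, 0)
  M2 = (+0.0885, -0.0885, 0)
  M3 = (-0.0885, -0.0885, 0)
rvec = (0.2956, 0.0735, 0.0392), |rvec| = θ = 0.30711 rad = 17.596°
Rodrigues: sinθ=0.30231, 1−cosθ=0.04679; R = I + sinθ·[k]× + (1−cosθ)·[k]×²:
    [+0.99656 -0.02781 +0.07810]
    [+0.04936 +0.95589 -0.28955]
    [-0.06660 +0.29240 +0.95397]
t = (-0.3203, -0.1131, 1.0410) m
M0: Pc = R·M0+t = (-0.41096, -0.03287, +1.07277); u = 640.8·(-0.41096)/1.07277 + 300.0 = 54.5230, v = 854.4·(-0.03287)/1.07277 + 223.4 = 197.2190
M1: Pc = R·M1+t = (-0.23457, -0.02413, +1.06098); u = 640.8·(-0.23457)/1.06098 + 300.0 = 158.3299, v = 854.4·(-0.02413)/1.06098 + 223.4 = 203.9644
M2: Pc = R·M2+t = (-0.22964, -0.19333, +1.00923); u = 640.8·(-0.22964)/1.00923 + 300.0 = 154.1899, v = 854.4·(-0.19333)/1.00923 + 223.4 = 59.7313
M3: Pc = R·M3+t = (-0.40603, -0.20207, +1.02102); u = 640.8·(-0.40603)/1.02102 + 300.0 = 45.1689, v = 854.4·(-0.20207)/1.02102 + 223.4 = 54.3093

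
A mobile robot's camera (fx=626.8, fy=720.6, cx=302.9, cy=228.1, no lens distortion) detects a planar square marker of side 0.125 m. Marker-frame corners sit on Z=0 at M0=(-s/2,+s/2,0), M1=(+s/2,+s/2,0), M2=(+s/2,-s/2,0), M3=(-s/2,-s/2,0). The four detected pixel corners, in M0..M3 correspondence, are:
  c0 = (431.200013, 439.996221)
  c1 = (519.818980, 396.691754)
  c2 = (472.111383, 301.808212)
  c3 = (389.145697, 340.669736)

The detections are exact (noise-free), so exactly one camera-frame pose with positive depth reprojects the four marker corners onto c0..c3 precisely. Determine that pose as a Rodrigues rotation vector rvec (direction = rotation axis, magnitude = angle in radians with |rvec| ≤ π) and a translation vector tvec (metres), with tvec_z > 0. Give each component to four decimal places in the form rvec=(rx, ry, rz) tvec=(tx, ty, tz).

Intrinsics K: fx=626.8, fy=720.6, cx=302.9, cy=228.1
Marker side s = 0.125 m; corners in marker frame (Z=0):
  M0 = (-0.0625, +0.0625, 0)
  M1 = (+0.0625, +0.0625, 0)
  M2 = (+0.0625, -0.0625, 0)
  M3 = (-0.0625, -0.0625, 0)
Detected image corners:
  c0 = (431.200013, 439.996221) px
  c1 = (519.818980, 396.691754) px
  c2 = (472.111383, 301.808212) px
  c3 = (389.145697, 340.669736) px
Planar DLT: solve 8×8 A·h = b for H (H[2,2]=1):
  H  [+738.55582 +92.62177 +452.55767]
  H  [-284.71235 +559.12021 +367.85560]
  H  [+0.11709 -0.58841 +1.00000]
B = K⁻¹H; ‖b₁‖=1.207775, ‖b₂‖=1.207775; λ = 2/(‖b₁‖+‖b₂‖) = 0.827969, sign → tz>0 ⇒ λ=+0.827969
r₁ = λ·B[:,0] = (+0.92874,-0.35782,+0.09695); r₂ = λ·B[:,1] = (+0.35778,+0.79664,-0.48719)
r₃ = r₁×r₂ = (+0.09710,+0.48716,+0.86790); SVD([r₁ r₂ r₃]) → R = UVᵀ:
  R  [+0.92874 +0.35778 +0.09710]
  R  [-0.35782 +0.79664 +0.48716]
  R  [+0.09695 -0.48719 +0.86790]
t = (+0.19769, +0.16058, +0.82797) m
tr R = 2.593288; θ = arccos((tr R − 1)/2) = 0.649074 rad = 37.189°
axis k = ((R−Rᵀ)₃₂, (R−Rᵀ)₁₃, (R−Rᵀ)₂₁) / (2 sinθ) = (-0.805978, +0.000124, -0.591946)
rvec = θ·k = (-0.523139, +0.000081, -0.384217)

rvec=(-0.5231, 0.0001, -0.3842) tvec=(0.1977, 0.1606, 0.8280)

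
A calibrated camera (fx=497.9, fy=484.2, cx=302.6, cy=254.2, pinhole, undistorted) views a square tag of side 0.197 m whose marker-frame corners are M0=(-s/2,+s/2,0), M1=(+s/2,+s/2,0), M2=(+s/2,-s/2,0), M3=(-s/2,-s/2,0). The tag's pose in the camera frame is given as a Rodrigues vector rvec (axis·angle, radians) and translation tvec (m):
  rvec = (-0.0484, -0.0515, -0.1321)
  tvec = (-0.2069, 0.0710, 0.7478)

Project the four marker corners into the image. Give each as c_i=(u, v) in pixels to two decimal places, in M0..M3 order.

Intrinsics K: fx=497.9, fy=484.2, cx=302.6, cy=254.2
Marker side s = 0.197 m; corners in marker frame (Z=0):
  M0 = (-0.0985, +0.0985, 0)
  M1 = (+0.0985, +0.0985, 0)
  M2 = (+0.0985, -0.0985, 0)
  M3 = (-0.0985, -0.0985, 0)
rvec = (-0.0484, -0.0515, -0.1321), |rvec| = θ = 0.14982 rad = 8.584°
Rodrigues: sinθ=0.14926, 1−cosθ=0.01120; R = I + sinθ·[k]× + (1−cosθ)·[k]×²:
    [+0.98997 +0.13285 -0.04812]
    [-0.13036 +0.99012 +0.05161]
    [+0.05450 -0.04482 +0.99751]
t = (-0.2069, 0.0710, 0.7478) m
M0: Pc = R·M0+t = (-0.29133, +0.18137, +0.73802); u = 497.9·(-0.29133)/0.73802 + 302.6 = 106.0581, v = 484.2·(+0.18137)/0.73802 + 254.2 = 373.1922
M1: Pc = R·M1+t = (-0.09630, +0.15569, +0.74875); u = 497.9·(-0.09630)/0.74875 + 302.6 = 238.5615, v = 484.2·(+0.15569)/0.74875 + 254.2 = 354.8785
M2: Pc = R·M2+t = (-0.12247, -0.03937, +0.75758); u = 497.9·(-0.12247)/0.75758 + 302.6 = 222.1075, v = 484.2·(-0.03937)/0.75758 + 254.2 = 229.0386
M3: Pc = R·M3+t = (-0.31750, -0.01369, +0.74685); u = 497.9·(-0.31750)/0.74685 + 302.6 = 90.9341, v = 484.2·(-0.01369)/0.74685 + 254.2 = 245.3268

c0=(106.06, 373.19) c1=(238.56, 354.88) c2=(222.11, 229.04) c3=(90.93, 245.33)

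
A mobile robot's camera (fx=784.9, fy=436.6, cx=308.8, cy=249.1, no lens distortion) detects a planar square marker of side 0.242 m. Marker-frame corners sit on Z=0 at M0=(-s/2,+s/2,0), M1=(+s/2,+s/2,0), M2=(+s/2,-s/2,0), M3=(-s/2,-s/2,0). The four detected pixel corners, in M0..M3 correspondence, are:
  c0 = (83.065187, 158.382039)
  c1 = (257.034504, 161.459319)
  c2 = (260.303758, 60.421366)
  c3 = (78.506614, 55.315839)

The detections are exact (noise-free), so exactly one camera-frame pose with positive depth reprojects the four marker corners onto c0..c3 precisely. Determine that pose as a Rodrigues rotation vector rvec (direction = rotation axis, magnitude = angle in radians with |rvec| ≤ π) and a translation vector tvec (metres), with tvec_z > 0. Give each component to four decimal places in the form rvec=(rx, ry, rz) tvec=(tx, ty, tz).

rvec=(0.1986, -0.0791, 0.0236) tvec=(-0.1902, -0.3440, 1.0800)

Intrinsics K: fx=784.9, fy=436.6, cx=308.8, cy=249.1
Marker side s = 0.242 m; corners in marker frame (Z=0):
  M0 = (-0.1210, +0.1210, 0)
  M1 = (+0.1210, +0.1210, 0)
  M2 = (+0.1210, -0.1210, 0)
  M3 = (-0.1210, -0.1210, 0)
Detected image corners:
  c0 = (83.065187, 158.382039) px
  c1 = (257.034504, 161.459319) px
  c2 = (260.303758, 60.421366) px
  c3 = (78.506614, 55.315839) px
Planar DLT: solve 8×8 A·h = b for H (H[2,2]=1):
  H  [+747.40298 +33.33472 +170.54010]
  H  [+24.96502 +441.43677 +110.03420]
  H  [+0.07485 +0.18157 +1.00000]
B = K⁻¹H; ‖b₁‖=0.925924, ‖b₂‖=0.925924; λ = 2/(‖b₁‖+‖b₂‖) = 1.080002, sign → tz>0 ⇒ λ=+1.080002
r₁ = λ·B[:,0] = (+0.99660,+0.01564,+0.08084); r₂ = λ·B[:,1] = (-0.03128,+0.98009,+0.19610)
r₃ = r₁×r₂ = (-0.07616,-0.19796,+0.97725); SVD([r₁ r₂ r₃]) → R = UVᵀ:
  R  [+0.99660 -0.03128 -0.07616]
  R  [+0.01564 +0.98009 -0.19796]
  R  [+0.08084 +0.19610 +0.97725]
t = (-0.19024, -0.34400, +1.08000) m
tr R = 2.953938; θ = arccos((tr R − 1)/2) = 0.215035 rad = 12.321°
axis k = ((R−Rᵀ)₃₂, (R−Rᵀ)₁₃, (R−Rᵀ)₂₁) / (2 sinθ) = (+0.923355, -0.367873, +0.109935)
rvec = θ·k = (+0.198553, -0.079106, +0.023640)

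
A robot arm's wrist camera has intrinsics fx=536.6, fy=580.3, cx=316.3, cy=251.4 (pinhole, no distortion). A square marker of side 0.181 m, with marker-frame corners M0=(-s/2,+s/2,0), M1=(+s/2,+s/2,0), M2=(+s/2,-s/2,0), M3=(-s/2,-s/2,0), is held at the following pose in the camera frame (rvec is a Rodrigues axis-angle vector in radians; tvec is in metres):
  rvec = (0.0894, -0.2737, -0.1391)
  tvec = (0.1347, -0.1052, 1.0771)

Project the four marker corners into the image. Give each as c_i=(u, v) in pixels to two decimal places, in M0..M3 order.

c0=(346.44, 250.06) c1=(428.52, 236.04) c2=(419.41, 140.82) c3=(335.40, 150.76)

Intrinsics K: fx=536.6, fy=580.3, cx=316.3, cy=251.4
Marker side s = 0.181 m; corners in marker frame (Z=0):
  M0 = (-0.0905, +0.0905, 0)
  M1 = (+0.0905, +0.0905, 0)
  M2 = (+0.0905, -0.0905, 0)
  M3 = (-0.0905, -0.0905, 0)
rvec = (0.0894, -0.2737, -0.1391), |rvec| = θ = 0.31977 rad = 18.321°
Rodrigues: sinθ=0.31435, 1−cosθ=0.05069; R = I + sinθ·[k]× + (1−cosθ)·[k]×²:
    [+0.95327 +0.12461 -0.27522]
    [-0.14887 +0.98645 -0.06901]
    [+0.26289 +0.10676 +0.95890]
t = (0.1347, -0.1052, 1.0771) m
M0: Pc = R·M0+t = (+0.05971, -0.00245, +1.06297); u = 536.6·(+0.05971)/1.06297 + 316.3 = 346.4405, v = 580.3·(-0.00245)/1.06297 + 251.4 = 250.0604
M1: Pc = R·M1+t = (+0.23225, -0.02940, +1.11055); u = 536.6·(+0.23225)/1.11055 + 316.3 = 428.5183, v = 580.3·(-0.02940)/1.11055 + 251.4 = 236.0378
M2: Pc = R·M2+t = (+0.20969, -0.20795, +1.09123); u = 536.6·(+0.20969)/1.09123 + 316.3 = 419.4144, v = 580.3·(-0.20795)/1.09123 + 251.4 = 140.8173
M3: Pc = R·M3+t = (+0.03715, -0.18100, +1.04365); u = 536.6·(+0.03715)/1.04365 + 316.3 = 335.4019, v = 580.3·(-0.18100)/1.04365 + 251.4 = 150.7581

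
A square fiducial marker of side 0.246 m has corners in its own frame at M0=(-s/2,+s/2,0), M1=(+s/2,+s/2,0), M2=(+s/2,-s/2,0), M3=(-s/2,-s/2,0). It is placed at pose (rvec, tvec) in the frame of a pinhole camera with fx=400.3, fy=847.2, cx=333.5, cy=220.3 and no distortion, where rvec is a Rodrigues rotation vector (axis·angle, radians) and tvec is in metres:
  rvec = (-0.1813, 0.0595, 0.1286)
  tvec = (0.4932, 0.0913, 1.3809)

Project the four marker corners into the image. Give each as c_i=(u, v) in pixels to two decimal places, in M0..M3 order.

Intrinsics K: fx=400.3, fy=847.2, cx=333.5, cy=220.3
Marker side s = 0.246 m; corners in marker frame (Z=0):
  M0 = (-0.1230, +0.1230, 0)
  M1 = (+0.1230, +0.1230, 0)
  M2 = (+0.1230, -0.1230, 0)
  M3 = (-0.1230, -0.1230, 0)
rvec = (-0.1813, 0.0595, 0.1286), |rvec| = θ = 0.23010 rad = 13.184°
Rodrigues: sinθ=0.22808, 1−cosθ=0.02636; R = I + sinθ·[k]× + (1−cosθ)·[k]×²:
    [+0.99001 -0.13284 +0.04737]
    [+0.12210 +0.97540 +0.18351]
    [-0.07058 -0.17590 +0.98188]
t = (0.4932, 0.0913, 1.3809) m
M0: Pc = R·M0+t = (+0.35509, +0.19626, +1.36795); u = 400.3·(+0.35509)/1.36795 + 333.5 = 437.4095, v = 847.2·(+0.19626)/1.36795 + 220.3 = 341.8462
M1: Pc = R·M1+t = (+0.59863, +0.22629, +1.35058); u = 400.3·(+0.59863)/1.35058 + 333.5 = 510.9287, v = 847.2·(+0.22629)/1.35058 + 220.3 = 362.2500
M2: Pc = R·M2+t = (+0.63131, -0.01366, +1.39385); u = 400.3·(+0.63131)/1.39385 + 333.5 = 514.8055, v = 847.2·(-0.01366)/1.39385 + 220.3 = 211.9993
M3: Pc = R·M3+t = (+0.38777, -0.04369, +1.41122); u = 400.3·(+0.38777)/1.41122 + 333.5 = 443.4928, v = 847.2·(-0.04369)/1.41122 + 220.3 = 194.0697

c0=(437.41, 341.85) c1=(510.93, 362.25) c2=(514.81, 212.00) c3=(443.49, 194.07)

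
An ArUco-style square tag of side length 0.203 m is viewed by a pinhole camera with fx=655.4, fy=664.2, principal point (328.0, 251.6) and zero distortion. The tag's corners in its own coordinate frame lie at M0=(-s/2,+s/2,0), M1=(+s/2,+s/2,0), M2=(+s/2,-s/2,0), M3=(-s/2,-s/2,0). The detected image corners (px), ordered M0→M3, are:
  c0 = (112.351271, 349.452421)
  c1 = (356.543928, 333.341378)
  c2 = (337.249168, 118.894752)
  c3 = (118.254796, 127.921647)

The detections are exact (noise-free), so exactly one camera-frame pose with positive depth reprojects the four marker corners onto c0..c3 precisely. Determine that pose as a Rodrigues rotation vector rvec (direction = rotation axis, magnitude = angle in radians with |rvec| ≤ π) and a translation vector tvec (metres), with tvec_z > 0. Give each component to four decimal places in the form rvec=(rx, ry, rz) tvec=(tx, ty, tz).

Intrinsics K: fx=655.4, fy=664.2, cx=328.0, cy=251.6
Marker side s = 0.203 m; corners in marker frame (Z=0):
  M0 = (-0.1015, +0.1015, 0)
  M1 = (+0.1015, +0.1015, 0)
  M2 = (+0.1015, -0.1015, 0)
  M3 = (-0.1015, -0.1015, 0)
Detected image corners:
  c0 = (112.351271, 349.452421) px
  c1 = (356.543928, 333.341378) px
  c2 = (337.249168, 118.894752) px
  c3 = (118.254796, 127.921647) px
Planar DLT: solve 8×8 A·h = b for H (H[2,2]=1):
  H  [+1167.25944 -90.93076 +232.43221]
  H  [-30.98763 +948.17790 +226.34953]
  H  [+0.12897 -0.53971 +1.00000]
B = K⁻¹H; ‖b₁‖=1.723930, ‖b₂‖=1.723930; λ = 2/(‖b₁‖+‖b₂‖) = 0.580070, sign → tz>0 ⇒ λ=+0.580070
r₁ = λ·B[:,0] = (+0.99566,-0.05540,+0.07481); r₂ = λ·B[:,1] = (+0.07620,+0.94667,-0.31307)
r₃ = r₁×r₂ = (-0.05348,+0.31741,+0.94678); SVD([r₁ r₂ r₃]) → R = UVᵀ:
  R  [+0.99566 +0.07620 -0.05348]
  R  [-0.05540 +0.94667 +0.31741]
  R  [+0.07481 -0.31307 +0.94678]
t = (-0.08458, -0.02205, +0.58007) m
tr R = 2.889106; θ = arccos((tr R − 1)/2) = 0.334566 rad = 19.169°
axis k = ((R−Rᵀ)₃₂, (R−Rᵀ)₁₃, (R−Rᵀ)₂₁) / (2 sinθ) = (-0.960044, -0.195346, -0.200389)
rvec = θ·k = (-0.321198, -0.065356, -0.067043)

rvec=(-0.3212, -0.0654, -0.0670) tvec=(-0.0846, -0.0221, 0.5801)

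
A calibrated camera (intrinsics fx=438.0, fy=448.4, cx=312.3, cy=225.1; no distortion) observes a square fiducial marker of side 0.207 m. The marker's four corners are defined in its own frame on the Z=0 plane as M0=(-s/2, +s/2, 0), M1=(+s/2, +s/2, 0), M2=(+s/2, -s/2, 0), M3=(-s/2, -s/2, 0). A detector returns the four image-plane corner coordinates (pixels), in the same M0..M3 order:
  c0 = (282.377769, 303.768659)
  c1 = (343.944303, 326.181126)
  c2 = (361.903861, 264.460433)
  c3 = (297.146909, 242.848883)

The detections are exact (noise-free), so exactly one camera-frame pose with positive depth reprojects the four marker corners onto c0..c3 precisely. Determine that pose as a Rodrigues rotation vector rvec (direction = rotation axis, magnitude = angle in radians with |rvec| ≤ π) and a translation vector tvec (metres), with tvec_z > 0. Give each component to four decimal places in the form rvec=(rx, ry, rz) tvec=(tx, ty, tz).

rvec=(0.2587, 0.2287, 0.2757) tvec=(0.0260, 0.1799, 1.3511)

Intrinsics K: fx=438.0, fy=448.4, cx=312.3, cy=225.1
Marker side s = 0.207 m; corners in marker frame (Z=0):
  M0 = (-0.1035, +0.1035, 0)
  M1 = (+0.1035, +0.1035, 0)
  M2 = (+0.1035, -0.1035, 0)
  M3 = (-0.1035, -0.1035, 0)
Detected image corners:
  c0 = (282.377769, 303.768659) px
  c1 = (343.944303, 326.181126) px
  c2 = (361.903861, 264.460433) px
  c3 = (297.146909, 242.848883) px
Planar DLT: solve 8×8 A·h = b for H (H[2,2]=1):
  H  [+260.65941 -12.00957 +320.71617]
  H  [+67.18139 +355.42773 +284.81872]
  H  [-0.13787 +0.20830 +1.00000]
B = K⁻¹H; ‖b₁‖=0.740143, ‖b₂‖=0.740143; λ = 2/(‖b₁‖+‖b₂‖) = 1.351091, sign → tz>0 ⇒ λ=+1.351091
r₁ = λ·B[:,0] = (+0.93687,+0.29594,-0.18628); r₂ = λ·B[:,1] = (-0.23771,+0.92967,+0.28143)
r₃ = r₁×r₂ = (+0.25646,-0.21938,+0.94133); SVD([r₁ r₂ r₃]) → R = UVᵀ:
  R  [+0.93687 -0.23771 +0.25646]
  R  [+0.29594 +0.92967 -0.21938]
  R  [-0.18628 +0.28143 +0.94133]
t = (+0.02596, +0.17994, +1.35109) m
tr R = 2.807869; θ = arccos((tr R − 1)/2) = 0.441914 rad = 25.320°
axis k = ((R−Rᵀ)₃₂, (R−Rᵀ)₁₃, (R−Rᵀ)₂₁) / (2 sinθ) = (+0.585513, +0.517613, +0.623900)
rvec = θ·k = (+0.258747, +0.228741, +0.275710)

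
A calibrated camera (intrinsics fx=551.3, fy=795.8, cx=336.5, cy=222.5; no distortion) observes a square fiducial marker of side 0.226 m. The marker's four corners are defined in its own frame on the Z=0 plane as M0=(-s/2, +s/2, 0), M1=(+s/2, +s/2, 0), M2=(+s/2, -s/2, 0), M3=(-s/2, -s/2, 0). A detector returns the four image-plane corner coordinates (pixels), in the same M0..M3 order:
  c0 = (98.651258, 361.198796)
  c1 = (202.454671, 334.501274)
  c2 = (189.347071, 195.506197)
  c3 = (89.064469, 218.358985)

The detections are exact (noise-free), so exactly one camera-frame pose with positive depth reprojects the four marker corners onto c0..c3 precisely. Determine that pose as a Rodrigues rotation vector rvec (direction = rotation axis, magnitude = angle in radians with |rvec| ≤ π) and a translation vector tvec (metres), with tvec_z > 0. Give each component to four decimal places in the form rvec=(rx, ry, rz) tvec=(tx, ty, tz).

Intrinsics K: fx=551.3, fy=795.8, cx=336.5, cy=222.5
Marker side s = 0.226 m; corners in marker frame (Z=0):
  M0 = (-0.1130, +0.1130, 0)
  M1 = (+0.1130, +0.1130, 0)
  M2 = (+0.1130, -0.1130, 0)
  M3 = (-0.1130, -0.1130, 0)
Detected image corners:
  c0 = (98.651258, 361.198796) px
  c1 = (202.454671, 334.501274) px
  c2 = (189.347071, 195.506197) px
  c3 = (89.064469, 218.358985) px
Planar DLT: solve 8×8 A·h = b for H (H[2,2]=1):
  H  [+464.71517 +26.68778 +145.30582]
  H  [-83.92515 +578.25057 +275.96536]
  H  [+0.09208 -0.16291 +1.00000]
B = K⁻¹H; ‖b₁‖=0.802903, ‖b₂‖=0.802903; λ = 2/(‖b₁‖+‖b₂‖) = 1.245481, sign → tz>0 ⇒ λ=+1.245481
r₁ = λ·B[:,0] = (+0.97987,-0.16341,+0.11469); r₂ = λ·B[:,1] = (+0.18414,+0.96173,-0.20290)
r₃ = r₁×r₂ = (-0.07714,+0.21993,+0.97246); SVD([r₁ r₂ r₃]) → R = UVᵀ:
  R  [+0.97987 +0.18414 -0.07714]
  R  [-0.16341 +0.96173 +0.21993]
  R  [+0.11469 -0.20290 +0.97246]
t = (-0.43194, +0.08368, +1.24548) m
tr R = 2.914059; θ = arccos((tr R − 1)/2) = 0.294217 rad = 16.857°
axis k = ((R−Rᵀ)₃₂, (R−Rᵀ)₁₃, (R−Rᵀ)₂₁) / (2 sinθ) = (-0.729046, -0.330749, -0.599247)
rvec = θ·k = (-0.214498, -0.097312, -0.176308)

rvec=(-0.2145, -0.0973, -0.1763) tvec=(-0.4319, 0.0837, 1.2455)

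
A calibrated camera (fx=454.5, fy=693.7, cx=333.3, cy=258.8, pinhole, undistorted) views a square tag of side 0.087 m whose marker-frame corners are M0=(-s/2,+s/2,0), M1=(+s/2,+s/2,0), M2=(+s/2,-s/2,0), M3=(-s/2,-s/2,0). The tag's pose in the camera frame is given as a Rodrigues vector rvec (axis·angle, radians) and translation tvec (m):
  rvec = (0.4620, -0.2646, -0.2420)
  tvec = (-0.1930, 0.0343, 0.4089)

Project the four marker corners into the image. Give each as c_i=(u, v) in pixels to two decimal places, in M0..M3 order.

Intrinsics K: fx=454.5, fy=693.7, cx=333.3, cy=258.8
Marker side s = 0.087 m; corners in marker frame (Z=0):
  M0 = (-0.0435, +0.0435, 0)
  M1 = (+0.0435, +0.0435, 0)
  M2 = (+0.0435, -0.0435, 0)
  M3 = (-0.0435, -0.0435, 0)
rvec = (0.4620, -0.2646, -0.2420), |rvec| = θ = 0.58483 rad = 33.508°
Rodrigues: sinθ=0.55205, 1−cosθ=0.16619; R = I + sinθ·[k]× + (1−cosθ)·[k]×²:
    [+0.93752 +0.16904 -0.30410]
    [-0.28784 +0.86783 -0.40500]
    [+0.19545 +0.46723 +0.86227]
t = (-0.1930, 0.0343, 0.4089) m
M0: Pc = R·M0+t = (-0.22643, +0.08457, +0.42072); u = 454.5·(-0.22643)/0.42072 + 333.3 = 88.6921, v = 693.7·(+0.08457)/0.42072 + 258.8 = 398.2442
M1: Pc = R·M1+t = (-0.14486, +0.05953, +0.43773); u = 454.5·(-0.14486)/0.43773 + 333.3 = 182.8842, v = 693.7·(+0.05953)/0.43773 + 258.8 = 353.1412
M2: Pc = R·M2+t = (-0.15957, -0.01597, +0.39708); u = 454.5·(-0.15957)/0.39708 + 333.3 = 150.6531, v = 693.7·(-0.01597)/0.39708 + 258.8 = 230.8975
M3: Pc = R·M3+t = (-0.24114, +0.00907, +0.38007); u = 454.5·(-0.24114)/0.38007 + 333.3 = 44.9453, v = 693.7·(+0.00907)/0.38007 + 258.8 = 275.3552

c0=(88.69, 398.24) c1=(182.88, 353.14) c2=(150.65, 230.90) c3=(44.95, 275.36)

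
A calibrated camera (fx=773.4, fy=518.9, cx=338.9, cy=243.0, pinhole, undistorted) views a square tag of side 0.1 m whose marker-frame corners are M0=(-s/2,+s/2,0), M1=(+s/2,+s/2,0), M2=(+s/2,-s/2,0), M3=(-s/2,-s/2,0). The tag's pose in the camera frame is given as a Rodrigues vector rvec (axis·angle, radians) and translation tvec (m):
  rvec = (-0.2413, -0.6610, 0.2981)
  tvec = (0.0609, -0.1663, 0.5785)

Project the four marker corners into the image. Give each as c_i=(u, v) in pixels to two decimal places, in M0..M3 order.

c0=(358.74, 109.95) c1=(454.94, 153.01) c2=(473.22, 79.99) c3=(384.16, 32.02)

Intrinsics K: fx=773.4, fy=518.9, cx=338.9, cy=243.0
Marker side s = 0.1 m; corners in marker frame (Z=0):
  M0 = (-0.0500, +0.0500, 0)
  M1 = (+0.0500, +0.0500, 0)
  M2 = (+0.0500, -0.0500, 0)
  M3 = (-0.0500, -0.0500, 0)
rvec = (-0.2413, -0.6610, 0.2981), |rvec| = θ = 0.76421 rad = 43.786°
Rodrigues: sinθ=0.69196, 1−cosθ=0.27807; R = I + sinθ·[k]× + (1−cosθ)·[k]×²:
    [+0.74966 -0.19398 -0.63276]
    [+0.34586 +0.92997 +0.12467]
    [+0.56427 -0.31231 +0.76424]
t = (0.0609, -0.1663, 0.5785) m
M0: Pc = R·M0+t = (+0.01372, -0.13709, +0.53467); u = 773.4·(+0.01372)/0.53467 + 338.9 = 358.7436, v = 518.9·(-0.13709)/0.53467 + 243.0 = 109.9490
M1: Pc = R·M1+t = (+0.08868, -0.10251, +0.59110); u = 773.4·(+0.08868)/0.59110 + 338.9 = 454.9352, v = 518.9·(-0.10251)/0.59110 + 243.0 = 153.0120
M2: Pc = R·M2+t = (+0.10808, -0.19551, +0.62233); u = 773.4·(+0.10808)/0.62233 + 338.9 = 473.2186, v = 518.9·(-0.19551)/0.62233 + 243.0 = 79.9871
M3: Pc = R·M3+t = (+0.03312, -0.23009, +0.56590); u = 773.4·(+0.03312)/0.56590 + 338.9 = 384.1586, v = 518.9·(-0.23009)/0.56590 + 243.0 = 32.0193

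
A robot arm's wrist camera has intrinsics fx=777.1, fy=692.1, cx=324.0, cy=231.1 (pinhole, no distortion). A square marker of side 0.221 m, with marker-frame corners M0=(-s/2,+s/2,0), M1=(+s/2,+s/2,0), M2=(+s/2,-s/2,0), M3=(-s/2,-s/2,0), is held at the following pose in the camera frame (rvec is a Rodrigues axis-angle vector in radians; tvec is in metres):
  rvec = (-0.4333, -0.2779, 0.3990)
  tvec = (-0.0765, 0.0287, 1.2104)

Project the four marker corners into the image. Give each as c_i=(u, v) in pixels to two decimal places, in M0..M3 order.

c0=(181.59, 275.54) c1=(315.29, 329.79) c2=(358.00, 222.54) c3=(236.51, 169.36)

Intrinsics K: fx=777.1, fy=692.1, cx=324.0, cy=231.1
Marker side s = 0.221 m; corners in marker frame (Z=0):
  M0 = (-0.1105, +0.1105, 0)
  M1 = (+0.1105, +0.1105, 0)
  M2 = (+0.1105, -0.1105, 0)
  M3 = (-0.1105, -0.1105, 0)
rvec = (-0.4333, -0.2779, 0.3990), |rvec| = θ = 0.65129 rad = 37.316°
Rodrigues: sinθ=0.60621, 1−cosθ=0.20470; R = I + sinθ·[k]× + (1−cosθ)·[k]×²:
    [+0.88591 -0.31328 -0.34210]
    [+0.42949 +0.83257 +0.34980]
    [+0.17524 -0.45682 +0.87213]
t = (-0.0765, 0.0287, 1.2104) m
M0: Pc = R·M0+t = (-0.20901, +0.07324, +1.14056); u = 777.1·(-0.20901)/1.14056 + 324.0 = 181.5949, v = 692.1·(+0.07324)/1.14056 + 231.1 = 275.5427
M1: Pc = R·M1+t = (-0.01322, +0.16816, +1.17928); u = 777.1·(-0.01322)/1.17928 + 324.0 = 315.2857, v = 692.1·(+0.16816)/1.17928 + 231.1 = 329.7888
M2: Pc = R·M2+t = (+0.05601, -0.01584, +1.28024); u = 777.1·(+0.05601)/1.28024 + 324.0 = 357.9975, v = 692.1·(-0.01584)/1.28024 + 231.1 = 222.5368
M3: Pc = R·M3+t = (-0.13978, -0.11076, +1.24152); u = 777.1·(-0.13978)/1.24152 + 324.0 = 236.5104, v = 692.1·(-0.11076)/1.24152 + 231.1 = 169.3563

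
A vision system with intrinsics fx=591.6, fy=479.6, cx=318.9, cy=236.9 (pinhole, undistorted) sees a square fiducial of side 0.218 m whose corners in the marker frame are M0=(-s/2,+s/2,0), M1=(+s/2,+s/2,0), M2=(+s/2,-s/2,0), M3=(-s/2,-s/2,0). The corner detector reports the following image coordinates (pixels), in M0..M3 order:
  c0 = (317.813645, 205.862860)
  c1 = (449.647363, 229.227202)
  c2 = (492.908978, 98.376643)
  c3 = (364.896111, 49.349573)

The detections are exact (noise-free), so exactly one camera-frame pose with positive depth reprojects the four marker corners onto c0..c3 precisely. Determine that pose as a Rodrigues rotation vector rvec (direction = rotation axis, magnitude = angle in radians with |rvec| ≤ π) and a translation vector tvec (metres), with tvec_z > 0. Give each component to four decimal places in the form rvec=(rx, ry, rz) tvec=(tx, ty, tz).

Intrinsics K: fx=591.6, fy=479.6, cx=318.9, cy=236.9
Marker side s = 0.218 m; corners in marker frame (Z=0):
  M0 = (-0.1090, +0.1090, 0)
  M1 = (+0.1090, +0.1090, 0)
  M2 = (+0.1090, -0.1090, 0)
  M3 = (-0.1090, -0.1090, 0)
Detected image corners:
  c0 = (317.813645, 205.862860) px
  c1 = (449.647363, 229.227202) px
  c2 = (492.908978, 98.376643) px
  c3 = (364.896111, 49.349573) px
Planar DLT: solve 8×8 A·h = b for H (H[2,2]=1):
  H  [+914.89323 -150.43917 +411.53247]
  H  [+279.46557 +674.14741 +148.33145]
  H  [+0.78457 +0.13788 +1.00000]
B = K⁻¹H; ‖b₁‖=1.384200, ‖b₂‖=1.384200; λ = 2/(‖b₁‖+‖b₂‖) = 0.722439, sign → tz>0 ⇒ λ=+0.722439
r₁ = λ·B[:,0] = (+0.81170,+0.14100,+0.56680); r₂ = λ·B[:,1] = (-0.23740,+0.96629,+0.09961)
r₃ = r₁×r₂ = (-0.53365,-0.21541,+0.81781); SVD([r₁ r₂ r₃]) → R = UVᵀ:
  R  [+0.81170 -0.23740 -0.53365]
  R  [+0.14100 +0.96629 -0.21541]
  R  [+0.56680 +0.09961 +0.81781]
t = (+0.11312, -0.13341, +0.72244) m
tr R = 2.595799; θ = arccos((tr R − 1)/2) = 0.646994 rad = 37.070°
axis k = ((R−Rᵀ)₃₂, (R−Rᵀ)₁₃, (R−Rᵀ)₂₁) / (2 sinθ) = (+0.261304, -0.912800, +0.313873)
rvec = θ·k = (+0.169062, -0.590576, +0.203074)

rvec=(0.1691, -0.5906, 0.2031) tvec=(0.1131, -0.1334, 0.7224)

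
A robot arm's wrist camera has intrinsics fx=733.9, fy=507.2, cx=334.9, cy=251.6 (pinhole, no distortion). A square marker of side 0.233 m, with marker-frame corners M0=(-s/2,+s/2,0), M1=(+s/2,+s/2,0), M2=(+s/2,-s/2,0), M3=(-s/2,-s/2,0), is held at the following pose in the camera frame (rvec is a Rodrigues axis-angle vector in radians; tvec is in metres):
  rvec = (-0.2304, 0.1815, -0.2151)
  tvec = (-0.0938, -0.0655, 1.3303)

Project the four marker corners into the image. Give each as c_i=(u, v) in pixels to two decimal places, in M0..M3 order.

Intrinsics K: fx=733.9, fy=507.2, cx=334.9, cy=251.6
Marker side s = 0.233 m; corners in marker frame (Z=0):
  M0 = (-0.1165, +0.1165, 0)
  M1 = (+0.1165, +0.1165, 0)
  M2 = (+0.1165, -0.1165, 0)
  M3 = (-0.1165, -0.1165, 0)
rvec = (-0.2304, 0.1815, -0.2151), |rvec| = θ = 0.36372 rad = 20.840°
Rodrigues: sinθ=0.35576, 1−cosθ=0.06542; R = I + sinθ·[k]× + (1−cosθ)·[k]×²:
    [+0.96083 +0.18971 +0.20203]
    [-0.23107 +0.95087 +0.20605]
    [-0.15302 -0.24466 +0.95746]
t = (-0.0938, -0.0655, 1.3303) m
M0: Pc = R·M0+t = (-0.18364, +0.07220, +1.31962); u = 733.9·(-0.18364)/1.31962 + 334.9 = 232.7723, v = 507.2·(+0.07220)/1.31962 + 251.6 = 279.3485
M1: Pc = R·M1+t = (+0.04024, +0.01836, +1.28397); u = 733.9·(+0.04024)/1.28397 + 334.9 = 357.8994, v = 507.2·(+0.01836)/1.28397 + 251.6 = 258.8514
M2: Pc = R·M2+t = (-0.00396, -0.20320, +1.34098); u = 733.9·(-0.00396)/1.34098 + 334.9 = 332.7303, v = 507.2·(-0.20320)/1.34098 + 251.6 = 174.7449
M3: Pc = R·M3+t = (-0.22784, -0.14936, +1.37663); u = 733.9·(-0.22784)/1.37663 + 334.9 = 213.4366, v = 507.2·(-0.14936)/1.37663 + 251.6 = 196.5715

c0=(232.77, 279.35) c1=(357.90, 258.85) c2=(332.73, 174.74) c3=(213.44, 196.57)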